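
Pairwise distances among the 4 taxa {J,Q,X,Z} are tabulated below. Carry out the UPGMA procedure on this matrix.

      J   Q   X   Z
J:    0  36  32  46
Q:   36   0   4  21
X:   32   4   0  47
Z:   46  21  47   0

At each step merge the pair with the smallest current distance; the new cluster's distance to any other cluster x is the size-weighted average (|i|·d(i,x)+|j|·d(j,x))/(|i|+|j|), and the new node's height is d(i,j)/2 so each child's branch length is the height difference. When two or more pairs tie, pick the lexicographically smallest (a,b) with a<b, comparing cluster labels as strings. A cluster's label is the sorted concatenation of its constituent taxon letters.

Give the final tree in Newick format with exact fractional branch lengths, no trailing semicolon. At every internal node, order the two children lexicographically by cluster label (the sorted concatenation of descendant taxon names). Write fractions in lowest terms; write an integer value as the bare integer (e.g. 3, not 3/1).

((J:17,(Q:2,X:2):15):2,Z:19)

1. join Q+X (d=4) ⇒ QX; edges |Q|=2, |X|=2
  updated: d(J,QX)=34, d(QX,Z)=34
2. join J+QX (d=34) ⇒ JQX; edges |J|=17, |QX|=15
  updated: d(JQX,Z)=38
3. join JQX+Z (d=38) ⇒ JQXZ; edges |JQX|=2, |Z|=19
final tree: ((J:17,(Q:2,X:2):15):2,Z:19)
total length: 57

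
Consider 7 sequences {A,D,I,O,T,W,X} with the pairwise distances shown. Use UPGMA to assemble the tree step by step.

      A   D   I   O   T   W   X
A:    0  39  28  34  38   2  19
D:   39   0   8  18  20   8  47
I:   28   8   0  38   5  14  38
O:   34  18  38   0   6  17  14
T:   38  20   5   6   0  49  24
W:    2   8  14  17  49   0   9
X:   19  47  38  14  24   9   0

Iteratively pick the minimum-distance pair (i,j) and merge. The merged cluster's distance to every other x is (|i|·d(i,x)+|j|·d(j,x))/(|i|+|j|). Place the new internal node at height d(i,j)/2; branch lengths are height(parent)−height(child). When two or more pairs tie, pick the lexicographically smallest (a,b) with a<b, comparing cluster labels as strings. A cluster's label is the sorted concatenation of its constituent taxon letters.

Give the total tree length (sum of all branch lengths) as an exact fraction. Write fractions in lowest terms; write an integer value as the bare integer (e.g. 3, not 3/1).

57

iteration 1: select A,W (d=2); attach at lengths (1, 1); label the merged cluster AW
  updated: d(AW,D)=47/2, d(AW,I)=21, d(AW,O)=51/2, d(AW,T)=87/2, d(AW,X)=14
iteration 2: select I,T (d=5); attach at lengths (5/2, 5/2); label the merged cluster IT
  updated: d(AW,IT)=129/4, d(D,IT)=14, d(IT,O)=22, d(IT,X)=31
iteration 3: select AW,X (d=14); attach at lengths (6, 7); label the merged cluster AWX
  updated: d(AWX,D)=94/3, d(AWX,IT)=191/6, d(AWX,O)=65/3
iteration 4: select D,IT (d=14); attach at lengths (7, 9/2); label the merged cluster DIT
  updated: d(AWX,DIT)=95/3, d(DIT,O)=62/3
iteration 5: select DIT,O (d=62/3); attach at lengths (10/3, 31/3); label the merged cluster DIOT
  updated: d(AWX,DIOT)=175/6
iteration 6: select AWX,DIOT (d=175/6); attach at lengths (91/12, 17/4); label the merged cluster ADIOTWX
final tree: (((A:1,W:1):6,X:7):91/12,((D:7,(I:5/2,T:5/2):9/2):10/3,O:31/3):17/4)
total length: 57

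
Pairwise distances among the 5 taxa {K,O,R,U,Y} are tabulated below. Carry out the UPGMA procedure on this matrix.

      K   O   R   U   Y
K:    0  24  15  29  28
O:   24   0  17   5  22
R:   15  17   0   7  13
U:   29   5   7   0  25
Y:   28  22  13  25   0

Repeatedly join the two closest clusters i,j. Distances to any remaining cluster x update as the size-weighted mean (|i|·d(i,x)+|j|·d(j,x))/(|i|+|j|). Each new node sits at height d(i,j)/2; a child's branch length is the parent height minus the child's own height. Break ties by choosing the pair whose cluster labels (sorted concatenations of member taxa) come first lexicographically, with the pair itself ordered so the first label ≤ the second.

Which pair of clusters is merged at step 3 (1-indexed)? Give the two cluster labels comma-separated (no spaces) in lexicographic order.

ORU,Y

iteration 1: select O,U (d=5); attach at lengths (5/2, 5/2); label the merged cluster OU
  updated: d(K,OU)=53/2, d(OU,R)=12, d(OU,Y)=47/2
iteration 2: select OU,R (d=12); attach at lengths (7/2, 6); label the merged cluster ORU
  updated: d(K,ORU)=68/3, d(ORU,Y)=20
iteration 3: select ORU,Y (d=20); attach at lengths (4, 10); label the merged cluster ORUY
  updated: d(K,ORUY)=24
iteration 4: select K,ORUY (d=24); attach at lengths (12, 2); label the merged cluster KORUY
final tree: (K:12,(((O:5/2,U:5/2):7/2,R:6):4,Y:10):2)
total length: 85/2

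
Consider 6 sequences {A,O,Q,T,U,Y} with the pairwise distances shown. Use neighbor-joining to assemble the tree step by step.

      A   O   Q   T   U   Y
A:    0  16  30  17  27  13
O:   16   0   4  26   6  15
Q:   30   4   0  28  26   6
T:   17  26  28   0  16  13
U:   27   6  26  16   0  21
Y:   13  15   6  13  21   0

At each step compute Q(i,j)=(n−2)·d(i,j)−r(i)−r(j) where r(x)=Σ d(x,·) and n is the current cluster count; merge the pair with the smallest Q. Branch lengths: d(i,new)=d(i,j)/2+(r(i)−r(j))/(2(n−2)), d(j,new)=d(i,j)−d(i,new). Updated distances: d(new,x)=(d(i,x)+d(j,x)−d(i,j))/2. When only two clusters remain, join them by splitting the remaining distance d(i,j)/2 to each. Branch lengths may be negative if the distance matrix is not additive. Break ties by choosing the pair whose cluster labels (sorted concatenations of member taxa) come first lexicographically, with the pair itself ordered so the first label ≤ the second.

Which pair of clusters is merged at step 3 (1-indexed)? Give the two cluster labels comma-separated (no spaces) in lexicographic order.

A,T

iteration 1: select O,Q (d=4, Q=-145); attach at lengths (-11/8, 43/8); label the merged cluster OQ
  updated: d(A,OQ)=21, d(OQ,T)=25, d(OQ,U)=14, d(OQ,Y)=17/2
iteration 2: select OQ,U (d=14, Q=-209/2); attach at lengths (65/12, 103/12); label the merged cluster OQU
  updated: d(A,OQU)=17, d(OQU,T)=27/2, d(OQU,Y)=31/4
iteration 3: select A,T (d=17, Q=-113/2); attach at lengths (75/8, 61/8); label the merged cluster AT
  updated: d(AT,OQU)=27/4, d(AT,Y)=9/2
iteration 4: select AT,OQU (d=27/4, Q=-19); attach at lengths (7/4, 5); label the merged cluster AOQTU
  updated: d(AOQTU,Y)=11/4
iteration 5: select AOQTU,Y (d=11/4); attach at lengths (11/8, 11/8); label the merged cluster AOQTUY
final tree: (((A:75/8,T:61/8):7/4,((O:-11/8,Q:43/8):65/12,U:103/12):5):11/8,Y:11/8)
total length: 89/2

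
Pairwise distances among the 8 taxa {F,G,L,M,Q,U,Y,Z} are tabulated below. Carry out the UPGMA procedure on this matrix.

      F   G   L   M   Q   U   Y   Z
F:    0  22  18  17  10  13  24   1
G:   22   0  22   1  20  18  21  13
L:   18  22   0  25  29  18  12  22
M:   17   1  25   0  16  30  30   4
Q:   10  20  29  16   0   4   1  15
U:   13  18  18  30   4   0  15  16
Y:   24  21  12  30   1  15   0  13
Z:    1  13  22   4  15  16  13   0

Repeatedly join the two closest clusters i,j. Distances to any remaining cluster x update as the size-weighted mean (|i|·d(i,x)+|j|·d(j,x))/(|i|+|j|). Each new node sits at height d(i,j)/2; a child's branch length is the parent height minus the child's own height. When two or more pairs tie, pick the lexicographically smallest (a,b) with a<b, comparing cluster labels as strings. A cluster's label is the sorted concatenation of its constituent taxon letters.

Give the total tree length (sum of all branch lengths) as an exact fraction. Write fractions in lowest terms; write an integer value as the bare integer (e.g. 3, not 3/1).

step 1: merge (F,Z) at d=1; branch lengths F→1/2, Z→1/2; new cluster FZ
  updated: d(FZ,G)=35/2, d(FZ,L)=20, d(FZ,M)=21/2, d(FZ,Q)=25/2, d(FZ,U)=29/2, d(FZ,Y)=37/2
step 2: merge (G,M) at d=1; branch lengths G→1/2, M→1/2; new cluster GM
  updated: d(FZ,GM)=14, d(GM,L)=47/2, d(GM,Q)=18, d(GM,U)=24, d(GM,Y)=51/2
step 3: merge (Q,Y) at d=1; branch lengths Q→1/2, Y→1/2; new cluster QY
  updated: d(FZ,QY)=31/2, d(GM,QY)=87/4, d(L,QY)=41/2, d(QY,U)=19/2
step 4: merge (QY,U) at d=19/2; branch lengths QY→17/4, U→19/4; new cluster QUY
  updated: d(FZ,QUY)=91/6, d(GM,QUY)=45/2, d(L,QUY)=59/3
step 5: merge (FZ,GM) at d=14; branch lengths FZ→13/2, GM→13/2; new cluster FGMZ
  updated: d(FGMZ,L)=87/4, d(FGMZ,QUY)=113/6
step 6: merge (FGMZ,QUY) at d=113/6; branch lengths FGMZ→29/12, QUY→14/3; new cluster FGMQUYZ
  updated: d(FGMQUYZ,L)=146/7
step 7: merge (FGMQUYZ,L) at d=146/7; branch lengths FGMQUYZ→85/84, L→73/7; new cluster FGLMQUYZ
final tree: ((((F:1/2,Z:1/2):13/2,(G:1/2,M:1/2):13/2):29/12,((Q:1/2,Y:1/2):17/4,U:19/4):14/3):85/84,L:73/7)
total length: 914/21

914/21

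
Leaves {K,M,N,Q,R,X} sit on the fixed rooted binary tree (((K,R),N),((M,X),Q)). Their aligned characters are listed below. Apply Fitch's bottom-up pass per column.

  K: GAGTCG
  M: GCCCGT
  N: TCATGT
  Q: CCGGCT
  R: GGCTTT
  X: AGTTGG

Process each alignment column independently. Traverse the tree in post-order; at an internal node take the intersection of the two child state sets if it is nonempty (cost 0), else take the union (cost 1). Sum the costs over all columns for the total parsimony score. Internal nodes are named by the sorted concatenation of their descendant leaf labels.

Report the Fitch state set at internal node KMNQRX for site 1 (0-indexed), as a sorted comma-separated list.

C

site 0, node KR: K={G} ∩ R={G} → {G} (+0)
site 0, node KNR: KR={G} ∪ N={T} → {G,T} (+1)
site 0, node MX: M={G} ∪ X={A} → {A,G} (+1)
site 0, node MQX: MX={A,G} ∪ Q={C} → {A,C,G} (+1)
site 0, node KMNQRX: KNR={G,T} ∩ MQX={A,C,G} → {G} (+0)
site 1, node KR: K={A} ∪ R={G} → {A,G} (+1)
site 1, node KNR: KR={A,G} ∪ N={C} → {A,C,G} (+1)
site 1, node MX: M={C} ∪ X={G} → {C,G} (+1)
site 1, node MQX: MX={C,G} ∩ Q={C} → {C} (+0)
site 1, node KMNQRX: KNR={A,C,G} ∩ MQX={C} → {C} (+0)
site 2, node KR: K={G} ∪ R={C} → {C,G} (+1)
site 2, node KNR: KR={C,G} ∪ N={A} → {A,C,G} (+1)
site 2, node MX: M={C} ∪ X={T} → {C,T} (+1)
site 2, node MQX: MX={C,T} ∪ Q={G} → {C,G,T} (+1)
site 2, node KMNQRX: KNR={A,C,G} ∩ MQX={C,G,T} → {C,G} (+0)
site 3, node KR: K={T} ∩ R={T} → {T} (+0)
site 3, node KNR: KR={T} ∩ N={T} → {T} (+0)
site 3, node MX: M={C} ∪ X={T} → {C,T} (+1)
site 3, node MQX: MX={C,T} ∪ Q={G} → {C,G,T} (+1)
site 3, node KMNQRX: KNR={T} ∩ MQX={C,G,T} → {T} (+0)
site 4, node KR: K={C} ∪ R={T} → {C,T} (+1)
site 4, node KNR: KR={C,T} ∪ N={G} → {C,G,T} (+1)
site 4, node MX: M={G} ∩ X={G} → {G} (+0)
site 4, node MQX: MX={G} ∪ Q={C} → {C,G} (+1)
site 4, node KMNQRX: KNR={C,G,T} ∩ MQX={C,G} → {C,G} (+0)
site 5, node KR: K={G} ∪ R={T} → {G,T} (+1)
site 5, node KNR: KR={G,T} ∩ N={T} → {T} (+0)
site 5, node MX: M={T} ∪ X={G} → {G,T} (+1)
site 5, node MQX: MX={G,T} ∩ Q={T} → {T} (+0)
site 5, node KMNQRX: KNR={T} ∩ MQX={T} → {T} (+0)
per-site changes: [3, 3, 4, 2, 3, 2]; total = 17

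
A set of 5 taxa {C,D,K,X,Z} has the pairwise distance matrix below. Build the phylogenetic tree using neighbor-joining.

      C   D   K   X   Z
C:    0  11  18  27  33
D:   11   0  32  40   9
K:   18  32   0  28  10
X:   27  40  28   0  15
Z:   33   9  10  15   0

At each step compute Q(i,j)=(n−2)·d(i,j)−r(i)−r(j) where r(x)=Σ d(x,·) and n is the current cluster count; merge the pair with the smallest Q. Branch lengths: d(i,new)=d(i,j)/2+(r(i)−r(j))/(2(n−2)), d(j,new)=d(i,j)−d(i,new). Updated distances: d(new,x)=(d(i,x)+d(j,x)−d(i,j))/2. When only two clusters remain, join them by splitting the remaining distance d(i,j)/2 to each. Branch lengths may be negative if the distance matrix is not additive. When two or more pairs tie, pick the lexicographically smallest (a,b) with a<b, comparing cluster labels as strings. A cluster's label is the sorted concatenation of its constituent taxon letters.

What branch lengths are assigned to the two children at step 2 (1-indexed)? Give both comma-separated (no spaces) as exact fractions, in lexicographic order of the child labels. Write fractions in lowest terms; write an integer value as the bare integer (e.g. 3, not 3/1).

iteration 1: select C,D (d=11, Q=-148); attach at lengths (5, 6); label the merged cluster CD
  updated: d(CD,K)=39/2, d(CD,X)=28, d(CD,Z)=31/2
iteration 2: select CD,K (d=39/2, Q=-163/2); attach at lengths (89/8, 67/8); label the merged cluster CDK
  updated: d(CDK,X)=73/4, d(CDK,Z)=3
iteration 3: select CDK,X (d=73/4, Q=-145/4); attach at lengths (25/8, 121/8); label the merged cluster CDKX
  updated: d(CDKX,Z)=-1/8
iteration 4: select CDKX,Z (d=-1/8); attach at lengths (-1/16, -1/16); label the merged cluster CDKXZ
final tree: ((((C:5,D:6):89/8,K:67/8):25/8,X:121/8):-1/16,Z:-1/16)
total length: 389/8

89/8,67/8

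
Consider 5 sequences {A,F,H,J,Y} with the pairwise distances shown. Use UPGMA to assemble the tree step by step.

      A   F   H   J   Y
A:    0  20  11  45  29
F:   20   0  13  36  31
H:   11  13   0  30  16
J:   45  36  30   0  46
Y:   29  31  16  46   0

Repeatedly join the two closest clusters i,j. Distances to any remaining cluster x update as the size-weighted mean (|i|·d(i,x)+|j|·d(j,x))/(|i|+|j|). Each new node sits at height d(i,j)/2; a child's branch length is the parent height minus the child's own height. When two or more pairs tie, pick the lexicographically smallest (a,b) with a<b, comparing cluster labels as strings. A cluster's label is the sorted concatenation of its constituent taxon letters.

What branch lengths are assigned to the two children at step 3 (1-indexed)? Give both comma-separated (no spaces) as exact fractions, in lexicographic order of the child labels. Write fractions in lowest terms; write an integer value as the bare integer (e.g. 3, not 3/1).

1. join A+H (d=11) ⇒ AH; edges |A|=11/2, |H|=11/2
  updated: d(AH,F)=33/2, d(AH,J)=75/2, d(AH,Y)=45/2
2. join AH+F (d=33/2) ⇒ AFH; edges |AH|=11/4, |F|=33/4
  updated: d(AFH,J)=37, d(AFH,Y)=76/3
3. join AFH+Y (d=76/3) ⇒ AFHY; edges |AFH|=53/12, |Y|=38/3
  updated: d(AFHY,J)=157/4
4. join AFHY+J (d=157/4) ⇒ AFHJY; edges |AFHY|=167/24, |J|=157/8
final tree: ((((A:11/2,H:11/2):11/4,F:33/4):53/12,Y:38/3):167/24,J:157/8)
total length: 197/3

53/12,38/3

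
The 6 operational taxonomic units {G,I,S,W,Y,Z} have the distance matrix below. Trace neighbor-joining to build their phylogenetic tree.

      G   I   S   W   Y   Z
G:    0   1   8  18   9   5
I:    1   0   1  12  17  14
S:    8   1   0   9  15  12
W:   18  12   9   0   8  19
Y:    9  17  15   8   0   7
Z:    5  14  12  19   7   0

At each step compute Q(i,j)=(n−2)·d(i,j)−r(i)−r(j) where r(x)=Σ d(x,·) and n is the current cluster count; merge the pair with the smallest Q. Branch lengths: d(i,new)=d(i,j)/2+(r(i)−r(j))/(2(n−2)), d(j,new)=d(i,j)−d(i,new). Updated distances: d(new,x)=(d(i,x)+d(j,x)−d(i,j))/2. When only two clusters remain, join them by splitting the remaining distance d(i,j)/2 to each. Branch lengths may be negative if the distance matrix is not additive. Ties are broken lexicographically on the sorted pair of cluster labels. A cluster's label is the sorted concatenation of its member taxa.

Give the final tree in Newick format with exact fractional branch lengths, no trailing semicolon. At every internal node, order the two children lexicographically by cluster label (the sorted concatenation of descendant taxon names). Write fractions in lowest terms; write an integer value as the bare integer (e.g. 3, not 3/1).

(((G:5/16,(I:1/12,S:11/12):59/16):39/16,(W:21/4,Y:11/4):75/16):69/32,Z:69/32)

iteration 1: select W,Y (d=8, Q=-90); attach at lengths (21/4, 11/4); label the merged cluster WY
  updated: d(G,WY)=19/2, d(I,WY)=21/2, d(S,WY)=8, d(WY,Z)=9
iteration 2: select I,S (d=1, Q=-105/2); attach at lengths (1/12, 11/12); label the merged cluster IS
  updated: d(G,IS)=4, d(IS,WY)=35/4, d(IS,Z)=25/2
iteration 3: select G,IS (d=4, Q=-143/4); attach at lengths (5/16, 59/16); label the merged cluster GIS
  updated: d(GIS,WY)=57/8, d(GIS,Z)=27/4
iteration 4: select GIS,WY (d=57/8, Q=-183/8); attach at lengths (39/16, 75/16); label the merged cluster GISWY
  updated: d(GISWY,Z)=69/16
iteration 5: select GISWY,Z (d=69/16); attach at lengths (69/32, 69/32); label the merged cluster GISWYZ
final tree: (((G:5/16,(I:1/12,S:11/12):59/16):39/16,(W:21/4,Y:11/4):75/16):69/32,Z:69/32)
total length: 391/16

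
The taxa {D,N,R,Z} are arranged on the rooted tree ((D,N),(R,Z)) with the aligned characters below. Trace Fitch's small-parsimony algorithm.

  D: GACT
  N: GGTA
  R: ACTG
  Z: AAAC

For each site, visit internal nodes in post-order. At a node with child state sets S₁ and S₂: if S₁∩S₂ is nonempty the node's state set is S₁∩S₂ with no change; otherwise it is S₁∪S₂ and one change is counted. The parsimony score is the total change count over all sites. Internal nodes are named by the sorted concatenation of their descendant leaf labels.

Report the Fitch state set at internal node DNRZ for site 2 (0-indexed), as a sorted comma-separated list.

[col 0] DN: children D:{G}, N:{G} ∩→ {G}; cost 0
[col 0] RZ: children R:{A}, Z:{A} ∩→ {A}; cost 0
[col 0] DNRZ: children DN:{G}, RZ:{A} ∪→ {A,G}; cost 1
[col 1] DN: children D:{A}, N:{G} ∪→ {A,G}; cost 1
[col 1] RZ: children R:{C}, Z:{A} ∪→ {A,C}; cost 1
[col 1] DNRZ: children DN:{A,G}, RZ:{A,C} ∩→ {A}; cost 0
[col 2] DN: children D:{C}, N:{T} ∪→ {C,T}; cost 1
[col 2] RZ: children R:{T}, Z:{A} ∪→ {A,T}; cost 1
[col 2] DNRZ: children DN:{C,T}, RZ:{A,T} ∩→ {T}; cost 0
[col 3] DN: children D:{T}, N:{A} ∪→ {A,T}; cost 1
[col 3] RZ: children R:{G}, Z:{C} ∪→ {C,G}; cost 1
[col 3] DNRZ: children DN:{A,T}, RZ:{C,G} ∪→ {A,C,G,T}; cost 1
per-site changes: [1, 2, 2, 3]; total = 8

T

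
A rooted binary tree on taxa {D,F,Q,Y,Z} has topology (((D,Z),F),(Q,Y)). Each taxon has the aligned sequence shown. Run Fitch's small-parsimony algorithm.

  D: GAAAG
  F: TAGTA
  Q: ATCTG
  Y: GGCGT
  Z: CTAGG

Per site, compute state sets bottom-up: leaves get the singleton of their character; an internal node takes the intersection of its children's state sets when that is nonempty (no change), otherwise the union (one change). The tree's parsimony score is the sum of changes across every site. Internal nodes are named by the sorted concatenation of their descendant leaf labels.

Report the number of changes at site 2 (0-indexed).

site 0, node DZ: D={G} ∪ Z={C} → {C,G} (+1)
site 0, node DFZ: DZ={C,G} ∪ F={T} → {C,G,T} (+1)
site 0, node QY: Q={A} ∪ Y={G} → {A,G} (+1)
site 0, node DFQYZ: DFZ={C,G,T} ∩ QY={A,G} → {G} (+0)
site 1, node DZ: D={A} ∪ Z={T} → {A,T} (+1)
site 1, node DFZ: DZ={A,T} ∩ F={A} → {A} (+0)
site 1, node QY: Q={T} ∪ Y={G} → {G,T} (+1)
site 1, node DFQYZ: DFZ={A} ∪ QY={G,T} → {A,G,T} (+1)
site 2, node DZ: D={A} ∩ Z={A} → {A} (+0)
site 2, node DFZ: DZ={A} ∪ F={G} → {A,G} (+1)
site 2, node QY: Q={C} ∩ Y={C} → {C} (+0)
site 2, node DFQYZ: DFZ={A,G} ∪ QY={C} → {A,C,G} (+1)
site 3, node DZ: D={A} ∪ Z={G} → {A,G} (+1)
site 3, node DFZ: DZ={A,G} ∪ F={T} → {A,G,T} (+1)
site 3, node QY: Q={T} ∪ Y={G} → {G,T} (+1)
site 3, node DFQYZ: DFZ={A,G,T} ∩ QY={G,T} → {G,T} (+0)
site 4, node DZ: D={G} ∩ Z={G} → {G} (+0)
site 4, node DFZ: DZ={G} ∪ F={A} → {A,G} (+1)
site 4, node QY: Q={G} ∪ Y={T} → {G,T} (+1)
site 4, node DFQYZ: DFZ={A,G} ∩ QY={G,T} → {G} (+0)
per-site changes: [3, 3, 2, 3, 2]; total = 13

2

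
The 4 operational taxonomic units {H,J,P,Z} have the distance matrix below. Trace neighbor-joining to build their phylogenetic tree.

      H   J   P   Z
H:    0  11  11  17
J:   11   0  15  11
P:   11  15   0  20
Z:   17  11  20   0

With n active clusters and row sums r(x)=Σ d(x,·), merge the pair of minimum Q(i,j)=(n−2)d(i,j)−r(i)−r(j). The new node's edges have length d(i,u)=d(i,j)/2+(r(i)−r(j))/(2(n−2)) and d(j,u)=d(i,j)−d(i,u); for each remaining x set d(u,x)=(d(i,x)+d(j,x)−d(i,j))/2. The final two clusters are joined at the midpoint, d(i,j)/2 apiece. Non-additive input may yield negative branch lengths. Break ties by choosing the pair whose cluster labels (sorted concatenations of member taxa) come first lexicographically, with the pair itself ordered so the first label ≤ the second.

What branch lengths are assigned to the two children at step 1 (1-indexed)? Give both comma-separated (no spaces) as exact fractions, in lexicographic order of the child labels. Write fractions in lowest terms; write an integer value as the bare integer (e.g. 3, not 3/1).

15/4,29/4

1. join H+P (d=11, Q=-63) ⇒ HP; edges |H|=15/4, |P|=29/4
  updated: d(HP,J)=15/2, d(HP,Z)=13
2. join HP+J (d=15/2, Q=-63/2) ⇒ HJP; edges |HP|=19/4, |J|=11/4
  updated: d(HJP,Z)=33/4
3. join HJP+Z (d=33/4) ⇒ HJPZ; edges |HJP|=33/8, |Z|=33/8
final tree: (((H:15/4,P:29/4):19/4,J:11/4):33/8,Z:33/8)
total length: 107/4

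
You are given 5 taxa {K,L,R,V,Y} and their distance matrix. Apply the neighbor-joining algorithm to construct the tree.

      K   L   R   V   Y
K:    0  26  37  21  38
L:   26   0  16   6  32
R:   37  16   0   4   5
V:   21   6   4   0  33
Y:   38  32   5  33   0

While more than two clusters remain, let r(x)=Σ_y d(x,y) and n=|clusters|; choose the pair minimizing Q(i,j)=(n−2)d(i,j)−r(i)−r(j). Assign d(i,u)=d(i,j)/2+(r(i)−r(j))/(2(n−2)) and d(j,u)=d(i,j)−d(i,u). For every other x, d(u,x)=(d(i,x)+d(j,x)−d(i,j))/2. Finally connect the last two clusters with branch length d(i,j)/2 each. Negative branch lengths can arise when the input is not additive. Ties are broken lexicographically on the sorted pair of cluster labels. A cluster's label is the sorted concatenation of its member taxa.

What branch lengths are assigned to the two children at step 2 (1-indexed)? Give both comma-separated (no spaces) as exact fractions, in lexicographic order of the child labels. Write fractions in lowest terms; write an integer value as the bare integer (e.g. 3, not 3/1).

1. join R+Y (d=5, Q=-155) ⇒ RY; edges |R|=-31/6, |Y|=61/6
  updated: d(K,RY)=35, d(L,RY)=43/2, d(RY,V)=16
2. join K+RY (d=35, Q=-169/2) ⇒ KRY; edges |K|=159/8, |RY|=121/8
  updated: d(KRY,L)=25/4, d(KRY,V)=1
3. join KRY+L (d=25/4, Q=-53/4) ⇒ KLRY; edges |KRY|=5/8, |L|=45/8
  updated: d(KLRY,V)=3/8
4. join KLRY+V (d=3/8) ⇒ KLRVY; edges |KLRY|=3/16, |V|=3/16
final tree: (((K:159/8,(R:-31/6,Y:61/6):121/8):5/8,L:45/8):3/16,V:3/16)
total length: 373/8

159/8,121/8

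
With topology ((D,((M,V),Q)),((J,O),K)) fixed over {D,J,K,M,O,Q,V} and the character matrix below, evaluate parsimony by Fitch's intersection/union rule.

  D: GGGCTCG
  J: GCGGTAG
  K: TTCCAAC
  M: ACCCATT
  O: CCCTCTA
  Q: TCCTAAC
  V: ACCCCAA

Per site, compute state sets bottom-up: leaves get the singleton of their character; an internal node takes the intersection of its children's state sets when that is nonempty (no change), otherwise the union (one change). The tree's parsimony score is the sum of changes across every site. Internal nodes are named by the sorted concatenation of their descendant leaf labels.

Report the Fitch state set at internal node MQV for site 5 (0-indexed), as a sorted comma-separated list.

A

site 0, node MV: M={A} ∩ V={A} → {A} (+0)
site 0, node MQV: MV={A} ∪ Q={T} → {A,T} (+1)
site 0, node DMQV: D={G} ∪ MQV={A,T} → {A,G,T} (+1)
site 0, node JO: J={G} ∪ O={C} → {C,G} (+1)
site 0, node JKO: JO={C,G} ∪ K={T} → {C,G,T} (+1)
site 0, node DJKMOQV: DMQV={A,G,T} ∩ JKO={C,G,T} → {G,T} (+0)
site 1, node MV: M={C} ∩ V={C} → {C} (+0)
site 1, node MQV: MV={C} ∩ Q={C} → {C} (+0)
site 1, node DMQV: D={G} ∪ MQV={C} → {C,G} (+1)
site 1, node JO: J={C} ∩ O={C} → {C} (+0)
site 1, node JKO: JO={C} ∪ K={T} → {C,T} (+1)
site 1, node DJKMOQV: DMQV={C,G} ∩ JKO={C,T} → {C} (+0)
site 2, node MV: M={C} ∩ V={C} → {C} (+0)
site 2, node MQV: MV={C} ∩ Q={C} → {C} (+0)
site 2, node DMQV: D={G} ∪ MQV={C} → {C,G} (+1)
site 2, node JO: J={G} ∪ O={C} → {C,G} (+1)
site 2, node JKO: JO={C,G} ∩ K={C} → {C} (+0)
site 2, node DJKMOQV: DMQV={C,G} ∩ JKO={C} → {C} (+0)
site 3, node MV: M={C} ∩ V={C} → {C} (+0)
site 3, node MQV: MV={C} ∪ Q={T} → {C,T} (+1)
site 3, node DMQV: D={C} ∩ MQV={C,T} → {C} (+0)
site 3, node JO: J={G} ∪ O={T} → {G,T} (+1)
site 3, node JKO: JO={G,T} ∪ K={C} → {C,G,T} (+1)
site 3, node DJKMOQV: DMQV={C} ∩ JKO={C,G,T} → {C} (+0)
site 4, node MV: M={A} ∪ V={C} → {A,C} (+1)
site 4, node MQV: MV={A,C} ∩ Q={A} → {A} (+0)
site 4, node DMQV: D={T} ∪ MQV={A} → {A,T} (+1)
site 4, node JO: J={T} ∪ O={C} → {C,T} (+1)
site 4, node JKO: JO={C,T} ∪ K={A} → {A,C,T} (+1)
site 4, node DJKMOQV: DMQV={A,T} ∩ JKO={A,C,T} → {A,T} (+0)
site 5, node MV: M={T} ∪ V={A} → {A,T} (+1)
site 5, node MQV: MV={A,T} ∩ Q={A} → {A} (+0)
site 5, node DMQV: D={C} ∪ MQV={A} → {A,C} (+1)
site 5, node JO: J={A} ∪ O={T} → {A,T} (+1)
site 5, node JKO: JO={A,T} ∩ K={A} → {A} (+0)
site 5, node DJKMOQV: DMQV={A,C} ∩ JKO={A} → {A} (+0)
site 6, node MV: M={T} ∪ V={A} → {A,T} (+1)
site 6, node MQV: MV={A,T} ∪ Q={C} → {A,C,T} (+1)
site 6, node DMQV: D={G} ∪ MQV={A,C,T} → {A,C,G,T} (+1)
site 6, node JO: J={G} ∪ O={A} → {A,G} (+1)
site 6, node JKO: JO={A,G} ∪ K={C} → {A,C,G} (+1)
site 6, node DJKMOQV: DMQV={A,C,G,T} ∩ JKO={A,C,G} → {A,C,G} (+0)
per-site changes: [4, 2, 2, 3, 4, 3, 5]; total = 23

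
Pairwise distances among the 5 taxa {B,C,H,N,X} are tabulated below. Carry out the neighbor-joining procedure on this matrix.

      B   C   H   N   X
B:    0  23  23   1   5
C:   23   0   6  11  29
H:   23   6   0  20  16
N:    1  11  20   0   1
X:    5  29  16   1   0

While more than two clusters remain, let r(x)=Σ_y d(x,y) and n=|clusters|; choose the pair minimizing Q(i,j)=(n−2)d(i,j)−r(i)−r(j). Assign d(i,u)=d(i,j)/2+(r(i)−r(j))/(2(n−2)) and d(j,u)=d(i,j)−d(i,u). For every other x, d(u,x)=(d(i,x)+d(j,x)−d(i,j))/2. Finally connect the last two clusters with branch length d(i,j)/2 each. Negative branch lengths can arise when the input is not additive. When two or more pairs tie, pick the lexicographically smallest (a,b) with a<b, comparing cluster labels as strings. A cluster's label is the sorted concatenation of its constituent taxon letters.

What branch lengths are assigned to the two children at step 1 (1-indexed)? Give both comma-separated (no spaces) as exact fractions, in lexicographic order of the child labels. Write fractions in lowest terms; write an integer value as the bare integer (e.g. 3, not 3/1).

11/3,7/3

step 1: merge (C,H) at d=6, Q=-116; branch lengths C→11/3, H→7/3; new cluster CH
  updated: d(B,CH)=20, d(CH,N)=25/2, d(CH,X)=39/2
step 2: merge (B,X) at d=5, Q=-83/2; branch lengths B→21/8, X→19/8; new cluster BX
  updated: d(BX,CH)=69/4, d(BX,N)=-3/2
step 3: merge (BX,CH) at d=69/4, Q=-113/4; branch lengths BX→13/8, CH→125/8; new cluster BCHX
  updated: d(BCHX,N)=-25/8
step 4: merge (BCHX,N) at d=-25/8; branch lengths BCHX→-25/16, N→-25/16; new cluster BCHNX
final tree: (((B:21/8,X:19/8):13/8,(C:11/3,H:7/3):125/8):-25/16,N:-25/16)
total length: 201/8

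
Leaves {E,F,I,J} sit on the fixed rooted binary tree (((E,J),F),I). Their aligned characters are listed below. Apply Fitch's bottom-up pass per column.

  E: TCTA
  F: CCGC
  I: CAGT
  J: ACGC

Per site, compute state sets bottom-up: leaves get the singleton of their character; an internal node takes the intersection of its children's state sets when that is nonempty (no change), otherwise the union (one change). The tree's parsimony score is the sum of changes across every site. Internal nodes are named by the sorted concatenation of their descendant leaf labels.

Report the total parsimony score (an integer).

6

site 0, node EJ: E={T} ∪ J={A} → {A,T} (+1)
site 0, node EFJ: EJ={A,T} ∪ F={C} → {A,C,T} (+1)
site 0, node EFIJ: EFJ={A,C,T} ∩ I={C} → {C} (+0)
site 1, node EJ: E={C} ∩ J={C} → {C} (+0)
site 1, node EFJ: EJ={C} ∩ F={C} → {C} (+0)
site 1, node EFIJ: EFJ={C} ∪ I={A} → {A,C} (+1)
site 2, node EJ: E={T} ∪ J={G} → {G,T} (+1)
site 2, node EFJ: EJ={G,T} ∩ F={G} → {G} (+0)
site 2, node EFIJ: EFJ={G} ∩ I={G} → {G} (+0)
site 3, node EJ: E={A} ∪ J={C} → {A,C} (+1)
site 3, node EFJ: EJ={A,C} ∩ F={C} → {C} (+0)
site 3, node EFIJ: EFJ={C} ∪ I={T} → {C,T} (+1)
per-site changes: [2, 1, 1, 2]; total = 6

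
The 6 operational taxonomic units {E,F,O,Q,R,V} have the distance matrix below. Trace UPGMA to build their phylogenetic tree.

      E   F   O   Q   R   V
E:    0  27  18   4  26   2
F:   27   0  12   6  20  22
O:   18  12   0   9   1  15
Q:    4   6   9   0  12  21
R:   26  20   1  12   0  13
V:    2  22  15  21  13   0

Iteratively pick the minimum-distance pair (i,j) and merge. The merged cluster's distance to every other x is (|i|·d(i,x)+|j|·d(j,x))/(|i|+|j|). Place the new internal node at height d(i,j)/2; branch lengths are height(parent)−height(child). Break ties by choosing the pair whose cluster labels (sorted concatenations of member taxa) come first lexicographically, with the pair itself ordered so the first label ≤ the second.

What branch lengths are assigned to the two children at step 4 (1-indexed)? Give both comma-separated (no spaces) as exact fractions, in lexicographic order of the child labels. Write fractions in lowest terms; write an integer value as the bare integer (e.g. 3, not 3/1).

29/8,49/8

step 1: merge (O,R) at d=1; branch lengths O→1/2, R→1/2; new cluster OR
  updated: d(E,OR)=22, d(F,OR)=16, d(OR,Q)=21/2, d(OR,V)=14
step 2: merge (E,V) at d=2; branch lengths E→1, V→1; new cluster EV
  updated: d(EV,F)=49/2, d(EV,OR)=18, d(EV,Q)=25/2
step 3: merge (F,Q) at d=6; branch lengths F→3, Q→3; new cluster FQ
  updated: d(EV,FQ)=37/2, d(FQ,OR)=53/4
step 4: merge (FQ,OR) at d=53/4; branch lengths FQ→29/8, OR→49/8; new cluster FOQR
  updated: d(EV,FOQR)=73/4
step 5: merge (EV,FOQR) at d=73/4; branch lengths EV→65/8, FOQR→5/2; new cluster EFOQRV
final tree: ((E:1,V:1):65/8,((F:3,Q:3):29/8,(O:1/2,R:1/2):49/8):5/2)
total length: 235/8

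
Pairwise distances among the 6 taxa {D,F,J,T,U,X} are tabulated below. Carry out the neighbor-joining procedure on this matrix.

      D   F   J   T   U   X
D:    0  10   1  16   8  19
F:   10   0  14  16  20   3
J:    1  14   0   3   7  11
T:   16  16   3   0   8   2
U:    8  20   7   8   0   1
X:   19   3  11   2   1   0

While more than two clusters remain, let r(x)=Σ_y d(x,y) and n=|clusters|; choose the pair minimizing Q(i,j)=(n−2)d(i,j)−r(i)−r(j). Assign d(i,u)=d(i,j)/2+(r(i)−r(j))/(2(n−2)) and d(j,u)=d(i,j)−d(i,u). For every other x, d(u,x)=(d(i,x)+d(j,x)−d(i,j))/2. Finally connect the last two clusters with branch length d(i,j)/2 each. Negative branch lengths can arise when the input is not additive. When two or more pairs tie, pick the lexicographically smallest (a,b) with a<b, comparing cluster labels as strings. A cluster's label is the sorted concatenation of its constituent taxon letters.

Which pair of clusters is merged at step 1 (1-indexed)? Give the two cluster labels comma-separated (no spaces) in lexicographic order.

F,X

iteration 1: select F,X (d=3, Q=-87); attach at lengths (39/8, -15/8); label the merged cluster FX
  updated: d(D,FX)=13, d(FX,J)=11, d(FX,T)=15/2, d(FX,U)=9
iteration 2: select D,J (d=1, Q=-57); attach at lengths (19/6, -13/6); label the merged cluster DJ
  updated: d(DJ,FX)=23/2, d(DJ,T)=9, d(DJ,U)=7
iteration 3: select DJ,U (d=7, Q=-75/2); attach at lengths (35/8, 21/8); label the merged cluster DJU
  updated: d(DJU,FX)=27/4, d(DJU,T)=5
iteration 4: select DJU,FX (d=27/4, Q=-77/4); attach at lengths (17/8, 37/8); label the merged cluster DFJUX
  updated: d(DFJUX,T)=23/8
iteration 5: select DFJUX,T (d=23/8); attach at lengths (23/16, 23/16); label the merged cluster DFJTUX
final tree: ((((D:19/6,J:-13/6):35/8,U:21/8):17/8,(F:39/8,X:-15/8):37/8):23/16,T:23/16)
total length: 165/8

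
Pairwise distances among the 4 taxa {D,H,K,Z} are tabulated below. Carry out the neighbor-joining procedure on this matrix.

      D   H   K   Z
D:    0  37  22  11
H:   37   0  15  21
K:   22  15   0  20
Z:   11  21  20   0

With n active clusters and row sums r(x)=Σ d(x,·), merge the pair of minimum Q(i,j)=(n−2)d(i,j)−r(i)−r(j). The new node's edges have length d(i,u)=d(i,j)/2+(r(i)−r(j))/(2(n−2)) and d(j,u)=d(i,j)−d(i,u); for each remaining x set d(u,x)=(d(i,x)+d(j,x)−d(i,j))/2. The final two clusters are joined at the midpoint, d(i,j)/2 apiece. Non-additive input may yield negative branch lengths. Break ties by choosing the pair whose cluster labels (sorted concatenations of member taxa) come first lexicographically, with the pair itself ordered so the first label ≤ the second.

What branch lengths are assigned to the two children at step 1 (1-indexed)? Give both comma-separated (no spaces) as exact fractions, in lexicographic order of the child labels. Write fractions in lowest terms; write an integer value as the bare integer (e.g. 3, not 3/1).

step 1: merge (D,Z) at d=11, Q=-100; branch lengths D→10, Z→1; new cluster DZ
  updated: d(DZ,H)=47/2, d(DZ,K)=31/2
step 2: merge (DZ,H) at d=47/2, Q=-54; branch lengths DZ→12, H→23/2; new cluster DHZ
  updated: d(DHZ,K)=7/2
step 3: merge (DHZ,K) at d=7/2; branch lengths DHZ→7/4, K→7/4; new cluster DHKZ
final tree: (((D:10,Z:1):12,H:23/2):7/4,K:7/4)
total length: 38

10,1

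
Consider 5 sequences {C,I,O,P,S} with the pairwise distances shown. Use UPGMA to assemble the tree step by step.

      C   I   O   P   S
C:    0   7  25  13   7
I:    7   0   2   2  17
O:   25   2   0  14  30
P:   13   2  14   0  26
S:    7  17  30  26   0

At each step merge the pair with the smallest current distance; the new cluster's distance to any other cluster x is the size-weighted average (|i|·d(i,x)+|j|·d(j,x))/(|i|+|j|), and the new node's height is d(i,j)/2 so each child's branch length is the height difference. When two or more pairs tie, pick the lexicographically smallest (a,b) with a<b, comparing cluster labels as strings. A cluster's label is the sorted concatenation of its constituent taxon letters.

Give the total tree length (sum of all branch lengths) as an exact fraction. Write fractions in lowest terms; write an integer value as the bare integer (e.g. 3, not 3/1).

169/6

1. join I+O (d=2) ⇒ IO; edges |I|=1, |O|=1
  updated: d(C,IO)=16, d(IO,P)=8, d(IO,S)=47/2
2. join C+S (d=7) ⇒ CS; edges |C|=7/2, |S|=7/2
  updated: d(CS,IO)=79/4, d(CS,P)=39/2
3. join IO+P (d=8) ⇒ IOP; edges |IO|=3, |P|=4
  updated: d(CS,IOP)=59/3
4. join CS+IOP (d=59/3) ⇒ CIOPS; edges |CS|=19/3, |IOP|=35/6
final tree: ((C:7/2,S:7/2):19/3,((I:1,O:1):3,P:4):35/6)
total length: 169/6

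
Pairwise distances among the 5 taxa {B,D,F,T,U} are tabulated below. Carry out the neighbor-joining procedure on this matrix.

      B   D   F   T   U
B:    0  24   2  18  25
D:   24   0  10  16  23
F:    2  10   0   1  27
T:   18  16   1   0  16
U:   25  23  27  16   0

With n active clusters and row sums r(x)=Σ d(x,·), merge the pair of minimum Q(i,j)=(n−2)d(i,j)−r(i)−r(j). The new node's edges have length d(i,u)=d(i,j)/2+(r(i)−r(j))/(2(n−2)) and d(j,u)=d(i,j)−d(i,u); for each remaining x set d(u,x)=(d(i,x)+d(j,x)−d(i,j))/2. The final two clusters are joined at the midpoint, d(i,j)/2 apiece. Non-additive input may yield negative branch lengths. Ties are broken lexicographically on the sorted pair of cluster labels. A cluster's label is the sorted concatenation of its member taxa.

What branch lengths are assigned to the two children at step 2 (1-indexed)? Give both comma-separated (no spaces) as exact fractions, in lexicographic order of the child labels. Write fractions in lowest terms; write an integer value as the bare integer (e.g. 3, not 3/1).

13/2,2

iteration 1: select B,F (d=2, Q=-103); attach at lengths (35/6, -23/6); label the merged cluster BF
  updated: d(BF,D)=16, d(BF,T)=17/2, d(BF,U)=25
iteration 2: select BF,T (d=17/2, Q=-73); attach at lengths (13/2, 2); label the merged cluster BFT
  updated: d(BFT,D)=47/4, d(BFT,U)=65/4
iteration 3: select BFT,D (d=47/4, Q=-51); attach at lengths (5/2, 37/4); label the merged cluster BDFT
  updated: d(BDFT,U)=55/4
iteration 4: select BDFT,U (d=55/4); attach at lengths (55/8, 55/8); label the merged cluster BDFTU
final tree: ((((B:35/6,F:-23/6):13/2,T:2):5/2,D:37/4):55/8,U:55/8)
total length: 36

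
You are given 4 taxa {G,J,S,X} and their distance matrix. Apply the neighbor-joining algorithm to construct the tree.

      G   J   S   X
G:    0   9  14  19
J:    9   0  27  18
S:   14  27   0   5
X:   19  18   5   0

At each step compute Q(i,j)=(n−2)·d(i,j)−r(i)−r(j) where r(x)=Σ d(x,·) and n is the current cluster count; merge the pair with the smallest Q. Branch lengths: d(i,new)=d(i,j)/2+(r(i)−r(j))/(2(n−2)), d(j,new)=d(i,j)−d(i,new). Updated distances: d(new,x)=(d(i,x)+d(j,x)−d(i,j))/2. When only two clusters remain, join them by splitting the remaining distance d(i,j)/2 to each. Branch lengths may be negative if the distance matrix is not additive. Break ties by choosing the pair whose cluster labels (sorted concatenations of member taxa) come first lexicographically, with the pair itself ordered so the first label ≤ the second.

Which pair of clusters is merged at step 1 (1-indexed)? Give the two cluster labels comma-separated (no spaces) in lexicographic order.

G,J

1. join G+J (d=9, Q=-78) ⇒ GJ; edges |G|=3/2, |J|=15/2
  updated: d(GJ,S)=16, d(GJ,X)=14
2. join GJ+S (d=16, Q=-35) ⇒ GJS; edges |GJ|=25/2, |S|=7/2
  updated: d(GJS,X)=3/2
3. join GJS+X (d=3/2) ⇒ GJSX; edges |GJS|=3/4, |X|=3/4
final tree: (((G:3/2,J:15/2):25/2,S:7/2):3/4,X:3/4)
total length: 53/2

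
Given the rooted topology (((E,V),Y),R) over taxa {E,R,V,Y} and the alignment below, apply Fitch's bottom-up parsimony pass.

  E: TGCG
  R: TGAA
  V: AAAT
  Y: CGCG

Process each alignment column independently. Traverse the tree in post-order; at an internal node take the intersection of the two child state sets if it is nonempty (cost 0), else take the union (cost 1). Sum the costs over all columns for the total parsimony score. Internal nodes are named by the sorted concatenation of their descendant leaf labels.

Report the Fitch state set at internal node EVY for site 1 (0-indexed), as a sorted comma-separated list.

G

[col 0] EV: children E:{T}, V:{A} ∪→ {A,T}; cost 1
[col 0] EVY: children EV:{A,T}, Y:{C} ∪→ {A,C,T}; cost 1
[col 0] ERVY: children EVY:{A,C,T}, R:{T} ∩→ {T}; cost 0
[col 1] EV: children E:{G}, V:{A} ∪→ {A,G}; cost 1
[col 1] EVY: children EV:{A,G}, Y:{G} ∩→ {G}; cost 0
[col 1] ERVY: children EVY:{G}, R:{G} ∩→ {G}; cost 0
[col 2] EV: children E:{C}, V:{A} ∪→ {A,C}; cost 1
[col 2] EVY: children EV:{A,C}, Y:{C} ∩→ {C}; cost 0
[col 2] ERVY: children EVY:{C}, R:{A} ∪→ {A,C}; cost 1
[col 3] EV: children E:{G}, V:{T} ∪→ {G,T}; cost 1
[col 3] EVY: children EV:{G,T}, Y:{G} ∩→ {G}; cost 0
[col 3] ERVY: children EVY:{G}, R:{A} ∪→ {A,G}; cost 1
per-site changes: [2, 1, 2, 2]; total = 7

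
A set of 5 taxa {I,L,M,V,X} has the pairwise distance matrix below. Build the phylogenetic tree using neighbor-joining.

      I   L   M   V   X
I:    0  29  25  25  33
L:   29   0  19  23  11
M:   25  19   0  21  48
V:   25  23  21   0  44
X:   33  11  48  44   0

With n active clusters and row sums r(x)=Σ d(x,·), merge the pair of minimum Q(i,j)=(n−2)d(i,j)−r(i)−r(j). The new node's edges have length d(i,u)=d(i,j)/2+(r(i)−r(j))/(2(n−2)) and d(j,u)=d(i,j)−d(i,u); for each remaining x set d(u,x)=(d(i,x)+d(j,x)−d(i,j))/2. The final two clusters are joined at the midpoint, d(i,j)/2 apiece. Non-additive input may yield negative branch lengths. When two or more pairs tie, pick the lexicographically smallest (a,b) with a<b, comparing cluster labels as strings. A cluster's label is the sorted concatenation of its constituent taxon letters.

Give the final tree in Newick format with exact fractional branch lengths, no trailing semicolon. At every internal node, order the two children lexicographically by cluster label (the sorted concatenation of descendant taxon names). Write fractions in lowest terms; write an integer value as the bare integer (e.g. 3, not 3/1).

(((I:45/4,(L:-7/2,X:29/2):57/4):13/4,M:21/2):21/4,V:21/4)

1. join L+X (d=11, Q=-185) ⇒ LX; edges |L|=-7/2, |X|=29/2
  updated: d(I,LX)=51/2, d(LX,M)=28, d(LX,V)=28
2. join I+LX (d=51/2, Q=-106) ⇒ ILX; edges |I|=45/4, |LX|=57/4
  updated: d(ILX,M)=55/4, d(ILX,V)=55/4
3. join ILX+M (d=55/4, Q=-97/2) ⇒ ILMX; edges |ILX|=13/4, |M|=21/2
  updated: d(ILMX,V)=21/2
4. join ILMX+V (d=21/2) ⇒ ILMVX; edges |ILMX|=21/4, |V|=21/4
final tree: (((I:45/4,(L:-7/2,X:29/2):57/4):13/4,M:21/2):21/4,V:21/4)
total length: 243/4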